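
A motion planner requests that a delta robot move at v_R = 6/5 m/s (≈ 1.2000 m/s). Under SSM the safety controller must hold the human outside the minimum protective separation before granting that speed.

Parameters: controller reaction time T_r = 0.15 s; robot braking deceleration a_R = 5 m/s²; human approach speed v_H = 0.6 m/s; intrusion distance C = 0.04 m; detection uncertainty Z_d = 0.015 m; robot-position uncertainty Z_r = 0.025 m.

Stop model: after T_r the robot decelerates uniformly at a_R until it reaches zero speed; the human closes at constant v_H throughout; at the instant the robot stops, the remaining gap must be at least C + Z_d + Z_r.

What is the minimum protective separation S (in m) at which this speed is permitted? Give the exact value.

braking lasts T_s = (6/5)/5 = 0.2400 s
robot covers v_R·T_r = 1.2000·0.1500 = 0.1800 m before braking
braking distance = 1.2000²/(2·5.0000) = 0.1440 m
human closes 0.6000·0.3900 = 0.2340 m
C+Z_d+Z_r = 0.0400+0.0150+0.0250 = 0.0800 m
S_min ≈ 0.1800+0.1440+0.2340+0.0800  ⇒  S_min = 319/500 m

S_min = 319/500 m = 0.6380 m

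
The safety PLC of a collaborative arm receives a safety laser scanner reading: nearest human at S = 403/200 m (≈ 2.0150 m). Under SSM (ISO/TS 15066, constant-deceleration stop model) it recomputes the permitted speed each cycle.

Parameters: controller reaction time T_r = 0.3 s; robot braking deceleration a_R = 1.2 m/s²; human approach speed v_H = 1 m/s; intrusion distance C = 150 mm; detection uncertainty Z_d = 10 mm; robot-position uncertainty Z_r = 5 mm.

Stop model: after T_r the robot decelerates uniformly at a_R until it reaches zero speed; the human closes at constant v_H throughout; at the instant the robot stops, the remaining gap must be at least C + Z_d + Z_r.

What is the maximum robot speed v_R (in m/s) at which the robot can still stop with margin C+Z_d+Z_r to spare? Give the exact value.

at the boundary: (5/12)·v² + (17/15)·v + (-31/20) = 0
  disc = (17/15)² − 4·(5/12)·(-31/20) = 3481/900 ; √disc = 59/30
  v_R = (−(17/15) + 59/30) / (2·(5/12)) = 1 m/s
check:
braking lasts T_s = 1/(6/5) = 0.8333 s
reaction-phase robot travel = 1.0000·0.3000 = 0.3000 m
braking distance = 1.0000²/(2·1.2000) = 0.4167 m
human closes 1.0000·1.1333 = 1.1333 m
C+Z_d+Z_r = 0.1500+0.0100+0.0050 = 0.1650 m
sum ≈ 0.3000+0.4167+1.1333+0.1650 ≈ 2.0150 m = S ✓

v_R_max = 1 m/s = 1.0000 m/s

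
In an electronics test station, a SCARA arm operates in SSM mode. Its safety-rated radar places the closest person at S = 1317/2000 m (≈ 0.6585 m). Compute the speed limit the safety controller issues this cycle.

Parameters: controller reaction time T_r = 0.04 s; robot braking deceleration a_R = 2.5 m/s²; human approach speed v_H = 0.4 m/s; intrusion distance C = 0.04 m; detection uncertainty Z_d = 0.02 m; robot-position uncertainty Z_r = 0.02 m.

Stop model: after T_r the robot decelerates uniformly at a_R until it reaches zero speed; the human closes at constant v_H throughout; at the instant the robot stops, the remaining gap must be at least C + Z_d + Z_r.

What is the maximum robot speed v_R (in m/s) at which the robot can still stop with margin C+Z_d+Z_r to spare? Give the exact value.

quadratic (1/5)·v² + (1/5)·v + (-9/16) = 0
  disc = (1/5)² − 4·(1/5)·(-9/16) = 49/100 ; √disc = 7/10
  v_R = (−(1/5) + 7/10) / (2·(1/5)) = 5/4 m/s
check:
stop time T_s = (5/4)/(5/2) = 0.5000 s
reaction-phase robot travel = 1.2500·0.0400 = 0.0500 m
robot under decel: 1.2500²/(2·2.5000) = 0.3125 m
human closes 0.4000·0.5400 = 0.2160 m
C+Z_d+Z_r = 0.0400+0.0200+0.0200 = 0.0800 m
sum ≈ 0.0500+0.3125+0.2160+0.0800 ≈ 0.6585 m = S ✓

v_R_max = 5/4 m/s = 1.2500 m/s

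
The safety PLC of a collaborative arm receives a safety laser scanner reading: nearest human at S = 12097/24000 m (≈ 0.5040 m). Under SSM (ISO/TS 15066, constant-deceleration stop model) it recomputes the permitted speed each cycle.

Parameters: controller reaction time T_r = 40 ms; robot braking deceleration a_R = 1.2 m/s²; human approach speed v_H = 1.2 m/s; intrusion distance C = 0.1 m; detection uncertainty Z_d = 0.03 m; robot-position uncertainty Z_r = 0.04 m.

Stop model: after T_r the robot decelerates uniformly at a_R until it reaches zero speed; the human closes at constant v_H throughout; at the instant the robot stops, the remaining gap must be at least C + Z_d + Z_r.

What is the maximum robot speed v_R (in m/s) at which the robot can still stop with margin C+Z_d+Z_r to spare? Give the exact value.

v_R_max = 1/4 m/s = 0.2500 m/s

quadratic (5/12)·v² + (26/25)·v + (-1373/4800) = 0
  disc = (26/25)² − 4·(5/12)·(-1373/4800) = 561001/360000 ; √disc = 749/600
  v_R = (−(26/25) + 749/600) / (2·(5/12)) = 1/4 m/s
check:
stop time T_s = (1/4)/(6/5) = 0.2083 s
robot covers v_R·T_r = 0.2500·0.0400 = 0.0100 m before braking
robot covers 0.2500·0.2083 − ½·1.2000·0.2083² = 0.0260 m while stopping
human closes 1.2000·0.2483 = 0.2980 m
C+Z_d+Z_r = 0.1000+0.0300+0.0400 = 0.1700 m
sum ≈ 0.0100+0.0260+0.2980+0.1700 ≈ 0.5040 m = S ✓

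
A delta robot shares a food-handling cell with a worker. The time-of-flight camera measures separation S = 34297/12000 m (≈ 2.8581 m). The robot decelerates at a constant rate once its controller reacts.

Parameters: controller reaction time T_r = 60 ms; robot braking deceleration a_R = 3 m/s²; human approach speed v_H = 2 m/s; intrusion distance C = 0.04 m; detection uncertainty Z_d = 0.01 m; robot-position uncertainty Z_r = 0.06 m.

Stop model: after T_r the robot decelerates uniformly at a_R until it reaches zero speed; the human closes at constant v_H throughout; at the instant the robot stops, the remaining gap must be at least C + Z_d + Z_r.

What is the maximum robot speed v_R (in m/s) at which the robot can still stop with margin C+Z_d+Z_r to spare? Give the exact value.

v_R_max = 47/20 m/s = 2.3500 m/s

quadratic (1/6)·v² + (109/150)·v + (-31537/12000) = 0
  disc = (109/150)² − 4·(1/6)·(-31537/12000) = 22801/10000 ; √disc = 151/100
  v_R = (−(109/150) + 151/100) / (2·(1/6)) = 47/20 m/s
check:
braking lasts T_s = (47/20)/3 = 0.7833 s
reaction-phase robot travel = 2.3500·0.0600 = 0.1410 m
robot covers 2.3500·0.7833 − ½·3.0000·0.7833² = 0.9204 m while stopping
human over T_r+T_s: 2.0000·(0.0600+0.7833) = 1.6867 m
C+Z_d+Z_r = 0.0400+0.0100+0.0600 = 0.1100 m
sum ≈ 0.1410+0.9204+1.6867+0.1100 ≈ 2.8581 m = S ✓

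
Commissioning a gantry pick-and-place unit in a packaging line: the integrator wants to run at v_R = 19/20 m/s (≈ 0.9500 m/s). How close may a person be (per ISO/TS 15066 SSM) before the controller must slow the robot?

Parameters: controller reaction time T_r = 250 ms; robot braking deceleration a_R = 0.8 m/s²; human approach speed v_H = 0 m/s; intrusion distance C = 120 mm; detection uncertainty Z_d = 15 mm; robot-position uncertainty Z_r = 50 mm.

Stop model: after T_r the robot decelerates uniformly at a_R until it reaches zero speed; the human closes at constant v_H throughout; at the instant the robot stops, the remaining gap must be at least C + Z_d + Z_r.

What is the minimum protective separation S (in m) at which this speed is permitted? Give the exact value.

braking lasts T_s = (19/20)/(4/5) = 1.1875 s
robot covers v_R·T_r = 0.9500·0.2500 = 0.2375 m before braking
braking distance = 0.9500²/(2·0.8000) = 0.5641 m
human closes 0.0000·1.4375 = 0.0000 m
margins: 0.1200+0.0150+0.0500 = 0.1850 m
S_min ≈ 0.2375+0.5641+0.0000+0.1850  ⇒  S_min = 3157/3200 m

S_min = 3157/3200 m = 0.9866 m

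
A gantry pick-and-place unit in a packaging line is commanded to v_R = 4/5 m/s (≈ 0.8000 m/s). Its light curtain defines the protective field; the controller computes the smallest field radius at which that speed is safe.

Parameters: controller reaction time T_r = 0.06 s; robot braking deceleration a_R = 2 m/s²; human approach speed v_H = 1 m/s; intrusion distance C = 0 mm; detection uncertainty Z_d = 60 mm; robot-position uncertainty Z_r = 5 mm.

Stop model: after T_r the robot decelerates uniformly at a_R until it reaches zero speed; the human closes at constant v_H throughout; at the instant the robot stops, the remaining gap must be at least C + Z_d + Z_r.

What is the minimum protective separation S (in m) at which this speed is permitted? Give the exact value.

S_min = 733/1000 m = 0.7330 m

braking lasts T_s = (4/5)/2 = 0.4000 s
robot in T_r: 0.8000·0.0600 = 0.0480 m
robot under decel: 0.8000²/(2·2.0000) = 0.1600 m
person approaches 1.0000·(0.0600+0.4000) = 0.4600 m
C+Z_d+Z_r = 0.0000+0.0600+0.0050 = 0.0650 m
S_min ≈ 0.0480+0.1600+0.4600+0.0650  ⇒  S_min = 733/1000 m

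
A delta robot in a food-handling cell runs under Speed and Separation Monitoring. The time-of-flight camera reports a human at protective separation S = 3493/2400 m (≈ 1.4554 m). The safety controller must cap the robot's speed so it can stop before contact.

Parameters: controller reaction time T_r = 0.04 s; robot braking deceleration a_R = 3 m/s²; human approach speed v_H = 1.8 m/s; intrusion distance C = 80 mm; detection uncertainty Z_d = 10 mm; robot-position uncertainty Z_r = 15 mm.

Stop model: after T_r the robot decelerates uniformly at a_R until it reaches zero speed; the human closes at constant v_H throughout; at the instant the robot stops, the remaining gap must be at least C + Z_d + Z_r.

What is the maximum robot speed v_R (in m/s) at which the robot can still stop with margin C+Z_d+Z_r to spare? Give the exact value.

v_R_max = 29/20 m/s = 1.4500 m/s

quadratic (1/6)·v² + (16/25)·v + (-15341/12000) = 0
  disc = (16/25)² − 4·(1/6)·(-15341/12000) = 113569/90000 ; √disc = 337/300
  v_R = (−(16/25) + 337/300) / (2·(1/6)) = 29/20 m/s
check:
T_s = v_R/a_R = (29/20)/3 = 0.4833 s
robot in T_r: 1.4500·0.0400 = 0.0580 m
robot under decel: 1.4500²/(2·3.0000) = 0.3504 m
human over T_r+T_s: 1.8000·(0.0400+0.4833) = 0.9420 m
residual clearance needed = 0.0800+0.0100+0.0150 = 0.1050 m
sum ≈ 0.0580+0.3504+0.9420+0.1050 ≈ 1.4554 m = S ✓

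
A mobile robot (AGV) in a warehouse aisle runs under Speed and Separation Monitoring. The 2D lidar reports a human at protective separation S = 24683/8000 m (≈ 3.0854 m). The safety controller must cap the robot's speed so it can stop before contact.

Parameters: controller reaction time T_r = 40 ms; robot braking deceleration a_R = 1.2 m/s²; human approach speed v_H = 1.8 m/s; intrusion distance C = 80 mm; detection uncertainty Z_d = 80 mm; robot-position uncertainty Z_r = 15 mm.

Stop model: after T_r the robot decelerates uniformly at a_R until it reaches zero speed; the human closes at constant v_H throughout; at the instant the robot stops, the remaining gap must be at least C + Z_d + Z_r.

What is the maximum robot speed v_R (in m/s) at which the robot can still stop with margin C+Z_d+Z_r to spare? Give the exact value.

collect terms ⇒ (5/12)·v_R² + (77/50)·v_R + (-22707/8000) = 0
  disc = (77/50)² − 4·(5/12)·(-22707/8000) = 284089/40000 ; √disc = 533/200
  v_R = (−(77/50) + 533/200) / (2·(5/12)) = 27/20 m/s
check:
stop time T_s = (27/20)/(6/5) = 1.1250 s
reaction-phase robot travel = 1.3500·0.0400 = 0.0540 m
robot under decel: 1.3500²/(2·1.2000) = 0.7594 m
human closes 1.8000·1.1650 = 2.0970 m
margins: 0.0800+0.0800+0.0150 = 0.1750 m
sum ≈ 0.0540+0.7594+2.0970+0.1750 ≈ 3.0854 m = S ✓

v_R_max = 27/20 m/s = 1.3500 m/s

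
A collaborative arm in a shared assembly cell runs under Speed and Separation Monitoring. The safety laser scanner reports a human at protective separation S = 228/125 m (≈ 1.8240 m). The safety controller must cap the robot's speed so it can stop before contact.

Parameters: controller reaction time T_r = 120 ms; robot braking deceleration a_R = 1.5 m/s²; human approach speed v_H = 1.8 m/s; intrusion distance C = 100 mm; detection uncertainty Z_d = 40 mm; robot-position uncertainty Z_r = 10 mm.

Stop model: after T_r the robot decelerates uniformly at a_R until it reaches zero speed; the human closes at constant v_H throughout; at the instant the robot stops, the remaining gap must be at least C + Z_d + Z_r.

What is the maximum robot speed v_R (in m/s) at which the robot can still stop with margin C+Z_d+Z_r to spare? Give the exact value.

v_R_max = 9/10 m/s = 0.9000 m/s

quadratic (1/3)·v² + (33/25)·v + (-729/500) = 0
  disc = (33/25)² − 4·(1/3)·(-729/500) = 2304/625 ; √disc = 48/25
  v_R = (−(33/25) + 48/25) / (2·(1/3)) = 9/10 m/s
check:
stop time T_s = (9/10)/(3/2) = 0.6000 s
reaction-phase robot travel = 0.9000·0.1200 = 0.1080 m
robot under decel: 0.9000²/(2·1.5000) = 0.2700 m
human over T_r+T_s: 1.8000·(0.1200+0.6000) = 1.2960 m
C+Z_d+Z_r = 0.1000+0.0400+0.0100 = 0.1500 m
sum ≈ 0.1080+0.2700+1.2960+0.1500 ≈ 1.8240 m = S ✓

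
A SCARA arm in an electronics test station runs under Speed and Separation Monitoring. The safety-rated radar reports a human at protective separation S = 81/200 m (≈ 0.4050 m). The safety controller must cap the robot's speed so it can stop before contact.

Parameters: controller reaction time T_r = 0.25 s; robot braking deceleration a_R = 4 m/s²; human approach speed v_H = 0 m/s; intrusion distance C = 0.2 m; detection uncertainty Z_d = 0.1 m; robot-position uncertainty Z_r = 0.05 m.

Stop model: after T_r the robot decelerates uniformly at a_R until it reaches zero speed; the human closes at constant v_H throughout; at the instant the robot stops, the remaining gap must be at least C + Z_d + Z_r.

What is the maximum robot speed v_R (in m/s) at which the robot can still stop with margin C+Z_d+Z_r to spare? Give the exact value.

collect terms ⇒ (1/8)·v_R² + (1/4)·v_R + (-11/200) = 0
  disc = (1/4)² − 4·(1/8)·(-11/200) = 9/100 ; √disc = 3/10
  v_R = (−(1/4) + 3/10) / (2·(1/8)) = 1/5 m/s
check:
stop time T_s = (1/5)/4 = 0.0500 s
robot in T_r: 0.2000·0.2500 = 0.0500 m
braking distance = 0.2000²/(2·4.0000) = 0.0050 m
human over T_r+T_s: 0.0000·(0.2500+0.0500) = 0.0000 m
margins: 0.2000+0.1000+0.0500 = 0.3500 m
sum ≈ 0.0500+0.0050+0.0000+0.3500 ≈ 0.4050 m = S ✓

v_R_max = 1/5 m/s = 0.2000 m/s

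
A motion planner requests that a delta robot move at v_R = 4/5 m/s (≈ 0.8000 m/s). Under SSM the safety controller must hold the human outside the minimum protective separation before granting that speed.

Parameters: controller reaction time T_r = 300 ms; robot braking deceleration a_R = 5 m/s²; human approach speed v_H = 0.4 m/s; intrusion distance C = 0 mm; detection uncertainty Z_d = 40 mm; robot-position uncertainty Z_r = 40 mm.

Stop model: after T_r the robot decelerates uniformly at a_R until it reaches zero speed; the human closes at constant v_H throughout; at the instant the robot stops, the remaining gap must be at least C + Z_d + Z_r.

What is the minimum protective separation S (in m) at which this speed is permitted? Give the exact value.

S_min = 71/125 m = 0.5680 m

T_s = v_R/a_R = (4/5)/5 = 0.1600 s
reaction-phase robot travel = 0.8000·0.3000 = 0.2400 m
robot covers 0.8000·0.1600 − ½·5.0000·0.1600² = 0.0640 m while stopping
human closes 0.4000·0.4600 = 0.1840 m
residual clearance needed = 0.0000+0.0400+0.0400 = 0.0800 m
S_min ≈ 0.2400+0.0640+0.1840+0.0800  ⇒  S_min = 71/125 m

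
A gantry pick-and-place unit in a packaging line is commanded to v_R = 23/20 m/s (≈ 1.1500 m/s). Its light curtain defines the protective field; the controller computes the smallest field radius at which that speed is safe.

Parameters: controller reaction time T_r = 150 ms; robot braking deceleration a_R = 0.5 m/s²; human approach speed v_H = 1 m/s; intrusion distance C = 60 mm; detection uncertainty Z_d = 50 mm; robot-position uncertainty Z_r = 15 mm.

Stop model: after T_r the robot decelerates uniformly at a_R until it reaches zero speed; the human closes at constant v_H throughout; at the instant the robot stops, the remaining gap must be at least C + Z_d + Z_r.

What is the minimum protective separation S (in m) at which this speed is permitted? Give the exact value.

S_min = 407/100 m = 4.0700 m

stop time T_s = (23/20)/(1/2) = 2.3000 s
robot in T_r: 1.1500·0.1500 = 0.1725 m
robot under decel: 1.1500²/(2·0.5000) = 1.3225 m
person approaches 1.0000·(0.1500+2.3000) = 2.4500 m
margins: 0.0600+0.0500+0.0150 = 0.1250 m
S_min ≈ 0.1725+1.3225+2.4500+0.1250  ⇒  S_min = 407/100 m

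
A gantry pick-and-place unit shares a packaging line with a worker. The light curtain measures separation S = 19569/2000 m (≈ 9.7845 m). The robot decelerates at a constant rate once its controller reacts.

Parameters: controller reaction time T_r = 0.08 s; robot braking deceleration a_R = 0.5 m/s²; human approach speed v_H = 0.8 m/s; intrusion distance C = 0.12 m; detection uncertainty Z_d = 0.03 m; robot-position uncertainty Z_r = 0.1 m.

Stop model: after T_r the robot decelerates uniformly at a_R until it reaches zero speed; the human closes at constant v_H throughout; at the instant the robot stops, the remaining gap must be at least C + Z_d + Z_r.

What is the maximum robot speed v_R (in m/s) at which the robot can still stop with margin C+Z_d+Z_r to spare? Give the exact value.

collect terms ⇒ (1)·v_R² + (42/25)·v_R + (-18941/2000) = 0
  disc = (42/25)² − 4·(1)·(-18941/2000) = 101761/2500 ; √disc = 319/50
  v_R = (−(42/25) + 319/50) / (2·(1)) = 47/20 m/s
check:
braking lasts T_s = (47/20)/(1/2) = 4.7000 s
robot in T_r: 2.3500·0.0800 = 0.1880 m
braking distance = 2.3500²/(2·0.5000) = 5.5225 m
person approaches 0.8000·(0.0800+4.7000) = 3.8240 m
residual clearance needed = 0.1200+0.0300+0.1000 = 0.2500 m
sum ≈ 0.1880+5.5225+3.8240+0.2500 ≈ 9.7845 m = S ✓

v_R_max = 47/20 m/s = 2.3500 m/s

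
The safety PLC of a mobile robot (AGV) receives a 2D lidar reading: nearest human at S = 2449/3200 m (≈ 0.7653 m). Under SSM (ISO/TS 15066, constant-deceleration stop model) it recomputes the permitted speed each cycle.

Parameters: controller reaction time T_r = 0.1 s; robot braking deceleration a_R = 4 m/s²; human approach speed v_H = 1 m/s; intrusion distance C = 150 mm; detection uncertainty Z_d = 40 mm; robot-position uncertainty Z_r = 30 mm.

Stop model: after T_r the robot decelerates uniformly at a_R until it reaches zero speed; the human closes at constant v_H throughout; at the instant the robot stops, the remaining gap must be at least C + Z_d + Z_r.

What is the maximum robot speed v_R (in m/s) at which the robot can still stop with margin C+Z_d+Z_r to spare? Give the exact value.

v_R_max = 19/20 m/s = 0.9500 m/s

at the boundary: (1/8)·v² + (7/20)·v + (-57/128) = 0
  disc = (7/20)² − 4·(1/8)·(-57/128) = 2209/6400 ; √disc = 47/80
  v_R = (−(7/20) + 47/80) / (2·(1/8)) = 19/20 m/s
check:
stop time T_s = (19/20)/4 = 0.2375 s
robot in T_r: 0.9500·0.1000 = 0.0950 m
braking distance = 0.9500²/(2·4.0000) = 0.1128 m
human over T_r+T_s: 1.0000·(0.1000+0.2375) = 0.3375 m
margins: 0.1500+0.0400+0.0300 = 0.2200 m
sum ≈ 0.0950+0.1128+0.3375+0.2200 ≈ 0.7653 m = S ✓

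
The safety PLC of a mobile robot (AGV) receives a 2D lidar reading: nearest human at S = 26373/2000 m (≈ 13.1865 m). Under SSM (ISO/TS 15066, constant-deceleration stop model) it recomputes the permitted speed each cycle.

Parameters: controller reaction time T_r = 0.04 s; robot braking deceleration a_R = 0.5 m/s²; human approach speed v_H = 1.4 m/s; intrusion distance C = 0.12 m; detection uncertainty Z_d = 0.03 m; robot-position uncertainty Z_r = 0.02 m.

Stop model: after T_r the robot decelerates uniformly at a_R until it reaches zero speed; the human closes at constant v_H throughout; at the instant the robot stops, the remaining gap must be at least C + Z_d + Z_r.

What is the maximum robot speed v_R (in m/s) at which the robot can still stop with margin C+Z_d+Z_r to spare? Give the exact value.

collect terms ⇒ (1)·v_R² + (71/25)·v_R + (-25921/2000) = 0
  disc = (71/25)² − 4·(1)·(-25921/2000) = 149769/2500 ; √disc = 387/50
  v_R = (−(71/25) + 387/50) / (2·(1)) = 49/20 m/s
check:
stop time T_s = (49/20)/(1/2) = 4.9000 s
robot in T_r: 2.4500·0.0400 = 0.0980 m
robot covers 2.4500·4.9000 − ½·0.5000·4.9000² = 6.0025 m while stopping
human closes 1.4000·4.9400 = 6.9160 m
residual clearance needed = 0.1200+0.0300+0.0200 = 0.1700 m
sum ≈ 0.0980+6.0025+6.9160+0.1700 ≈ 13.1865 m = S ✓

v_R_max = 49/20 m/s = 2.4500 m/s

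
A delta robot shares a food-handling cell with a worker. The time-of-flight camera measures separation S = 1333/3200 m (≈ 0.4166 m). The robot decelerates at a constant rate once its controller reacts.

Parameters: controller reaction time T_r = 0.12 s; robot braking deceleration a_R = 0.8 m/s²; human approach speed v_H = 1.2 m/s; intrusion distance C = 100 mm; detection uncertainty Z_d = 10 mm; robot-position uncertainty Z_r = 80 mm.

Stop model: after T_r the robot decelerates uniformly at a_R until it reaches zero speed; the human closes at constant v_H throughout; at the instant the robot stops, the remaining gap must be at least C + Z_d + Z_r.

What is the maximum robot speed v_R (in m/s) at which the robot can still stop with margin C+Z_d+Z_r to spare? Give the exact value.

collect terms ⇒ (5/8)·v_R² + (81/50)·v_R + (-1321/16000) = 0
  disc = (81/50)² − 4·(5/8)·(-1321/16000) = 452929/160000 ; √disc = 673/400
  v_R = (−(81/50) + 673/400) / (2·(5/8)) = 1/20 m/s
check:
stop time T_s = (1/20)/(4/5) = 0.0625 s
reaction-phase robot travel = 0.0500·0.1200 = 0.0060 m
robot covers 0.0500·0.0625 − ½·0.8000·0.0625² = 0.0016 m while stopping
human closes 1.2000·0.1825 = 0.2190 m
residual clearance needed = 0.1000+0.0100+0.0800 = 0.1900 m
sum ≈ 0.0060+0.0016+0.2190+0.1900 ≈ 0.4166 m = S ✓

v_R_max = 1/20 m/s = 0.0500 m/s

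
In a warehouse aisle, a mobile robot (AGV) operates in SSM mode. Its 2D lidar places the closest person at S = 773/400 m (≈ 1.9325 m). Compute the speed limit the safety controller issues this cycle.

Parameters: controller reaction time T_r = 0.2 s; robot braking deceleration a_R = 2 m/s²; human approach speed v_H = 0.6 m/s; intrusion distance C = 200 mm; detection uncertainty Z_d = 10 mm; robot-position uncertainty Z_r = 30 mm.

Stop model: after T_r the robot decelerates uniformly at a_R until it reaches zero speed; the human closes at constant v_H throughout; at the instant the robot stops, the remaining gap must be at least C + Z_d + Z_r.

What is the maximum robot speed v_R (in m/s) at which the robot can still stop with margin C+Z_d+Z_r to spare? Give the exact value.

at the boundary: (1/4)·v² + (1/2)·v + (-629/400) = 0
  disc = (1/2)² − 4·(1/4)·(-629/400) = 729/400 ; √disc = 27/20
  v_R = (−(1/2) + 27/20) / (2·(1/4)) = 17/10 m/s
check:
T_s = v_R/a_R = (17/10)/2 = 0.8500 s
robot in T_r: 1.7000·0.2000 = 0.3400 m
braking distance = 1.7000²/(2·2.0000) = 0.7225 m
person approaches 0.6000·(0.2000+0.8500) = 0.6300 m
residual clearance needed = 0.2000+0.0100+0.0300 = 0.2400 m
sum ≈ 0.3400+0.7225+0.6300+0.2400 ≈ 1.9325 m = S ✓

v_R_max = 17/10 m/s = 1.7000 m/s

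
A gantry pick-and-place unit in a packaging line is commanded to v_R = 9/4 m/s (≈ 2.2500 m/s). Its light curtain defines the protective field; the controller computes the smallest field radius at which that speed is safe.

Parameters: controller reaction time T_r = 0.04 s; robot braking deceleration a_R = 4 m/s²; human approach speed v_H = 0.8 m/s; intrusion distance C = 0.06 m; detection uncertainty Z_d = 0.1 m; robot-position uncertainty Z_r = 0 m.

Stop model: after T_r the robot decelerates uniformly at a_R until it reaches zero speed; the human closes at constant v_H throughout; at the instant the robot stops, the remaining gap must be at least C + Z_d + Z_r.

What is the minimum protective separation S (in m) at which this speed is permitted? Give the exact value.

S_min = 21837/16000 m = 1.3648 m

stop time T_s = (9/4)/4 = 0.5625 s
robot in T_r: 2.2500·0.0400 = 0.0900 m
robot under decel: 2.2500²/(2·4.0000) = 0.6328 m
human over T_r+T_s: 0.8000·(0.0400+0.5625) = 0.4820 m
residual clearance needed = 0.0600+0.1000+0.0000 = 0.1600 m
S_min ≈ 0.0900+0.6328+0.4820+0.1600  ⇒  S_min = 21837/16000 m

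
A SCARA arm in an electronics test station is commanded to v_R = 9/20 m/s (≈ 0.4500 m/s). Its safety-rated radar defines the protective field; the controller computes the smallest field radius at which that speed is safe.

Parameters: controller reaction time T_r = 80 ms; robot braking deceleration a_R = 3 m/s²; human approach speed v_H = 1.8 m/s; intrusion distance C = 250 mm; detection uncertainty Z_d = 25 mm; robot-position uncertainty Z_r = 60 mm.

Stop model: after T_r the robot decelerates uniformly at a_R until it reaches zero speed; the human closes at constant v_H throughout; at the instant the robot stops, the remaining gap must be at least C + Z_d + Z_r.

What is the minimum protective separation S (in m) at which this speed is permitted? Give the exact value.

S_min = 131/160 m = 0.8187 m

stop time T_s = (9/20)/3 = 0.1500 s
robot in T_r: 0.4500·0.0800 = 0.0360 m
robot under decel: 0.4500²/(2·3.0000) = 0.0338 m
human closes 1.8000·0.2300 = 0.4140 m
C+Z_d+Z_r = 0.2500+0.0250+0.0600 = 0.3350 m
S_min ≈ 0.0360+0.0338+0.4140+0.3350  ⇒  S_min = 131/160 m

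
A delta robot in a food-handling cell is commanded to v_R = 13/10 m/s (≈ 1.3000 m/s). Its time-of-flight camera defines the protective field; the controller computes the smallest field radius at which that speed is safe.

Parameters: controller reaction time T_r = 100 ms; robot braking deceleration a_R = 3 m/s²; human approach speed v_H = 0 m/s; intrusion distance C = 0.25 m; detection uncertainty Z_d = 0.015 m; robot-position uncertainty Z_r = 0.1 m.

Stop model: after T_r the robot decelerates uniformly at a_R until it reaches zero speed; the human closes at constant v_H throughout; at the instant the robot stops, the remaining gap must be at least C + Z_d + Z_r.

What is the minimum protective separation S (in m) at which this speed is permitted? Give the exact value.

T_s = v_R/a_R = (13/10)/3 = 0.4333 s
robot covers v_R·T_r = 1.3000·0.1000 = 0.1300 m before braking
robot covers 1.3000·0.4333 − ½·3.0000·0.4333² = 0.2817 m while stopping
human over T_r+T_s: 0.0000·(0.1000+0.4333) = 0.0000 m
C+Z_d+Z_r = 0.2500+0.0150+0.1000 = 0.3650 m
S_min ≈ 0.1300+0.2817+0.0000+0.3650  ⇒  S_min = 233/300 m

S_min = 233/300 m = 0.7767 m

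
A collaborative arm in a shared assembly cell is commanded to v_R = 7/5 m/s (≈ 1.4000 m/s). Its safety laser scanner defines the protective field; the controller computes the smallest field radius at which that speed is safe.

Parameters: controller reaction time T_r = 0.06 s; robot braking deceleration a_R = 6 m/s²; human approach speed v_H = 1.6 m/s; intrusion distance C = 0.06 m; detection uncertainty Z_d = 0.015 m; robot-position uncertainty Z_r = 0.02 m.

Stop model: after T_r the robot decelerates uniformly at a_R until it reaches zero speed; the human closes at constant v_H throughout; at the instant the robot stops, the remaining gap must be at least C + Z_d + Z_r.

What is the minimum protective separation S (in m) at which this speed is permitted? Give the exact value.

S_min = 487/600 m = 0.8117 m

braking lasts T_s = (7/5)/6 = 0.2333 s
robot covers v_R·T_r = 1.4000·0.0600 = 0.0840 m before braking
robot covers 1.4000·0.2333 − ½·6.0000·0.2333² = 0.1633 m while stopping
human closes 1.6000·0.2933 = 0.4693 m
residual clearance needed = 0.0600+0.0150+0.0200 = 0.0950 m
S_min ≈ 0.0840+0.1633+0.4693+0.0950  ⇒  S_min = 487/600 m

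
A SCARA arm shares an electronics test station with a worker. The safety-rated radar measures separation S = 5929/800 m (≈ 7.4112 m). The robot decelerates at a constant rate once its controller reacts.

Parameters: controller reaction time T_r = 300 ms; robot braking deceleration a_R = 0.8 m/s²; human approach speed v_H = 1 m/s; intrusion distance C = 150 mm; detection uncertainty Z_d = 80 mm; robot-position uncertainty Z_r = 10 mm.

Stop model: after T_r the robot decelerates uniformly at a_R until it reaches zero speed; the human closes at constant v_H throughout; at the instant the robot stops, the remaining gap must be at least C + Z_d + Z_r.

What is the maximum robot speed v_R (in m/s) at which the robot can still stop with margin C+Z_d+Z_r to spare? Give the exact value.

v_R_max = 23/10 m/s = 2.3000 m/s

at the boundary: (5/8)·v² + (31/20)·v + (-5497/800) = 0
  disc = (31/20)² − 4·(5/8)·(-5497/800) = 31329/1600 ; √disc = 177/40
  v_R = (−(31/20) + 177/40) / (2·(5/8)) = 23/10 m/s
check:
stop time T_s = (23/10)/(4/5) = 2.8750 s
robot covers v_R·T_r = 2.3000·0.3000 = 0.6900 m before braking
braking distance = 2.3000²/(2·0.8000) = 3.3062 m
human over T_r+T_s: 1.0000·(0.3000+2.8750) = 3.1750 m
residual clearance needed = 0.1500+0.0800+0.0100 = 0.2400 m
sum ≈ 0.6900+3.3062+3.1750+0.2400 ≈ 7.4112 m = S ✓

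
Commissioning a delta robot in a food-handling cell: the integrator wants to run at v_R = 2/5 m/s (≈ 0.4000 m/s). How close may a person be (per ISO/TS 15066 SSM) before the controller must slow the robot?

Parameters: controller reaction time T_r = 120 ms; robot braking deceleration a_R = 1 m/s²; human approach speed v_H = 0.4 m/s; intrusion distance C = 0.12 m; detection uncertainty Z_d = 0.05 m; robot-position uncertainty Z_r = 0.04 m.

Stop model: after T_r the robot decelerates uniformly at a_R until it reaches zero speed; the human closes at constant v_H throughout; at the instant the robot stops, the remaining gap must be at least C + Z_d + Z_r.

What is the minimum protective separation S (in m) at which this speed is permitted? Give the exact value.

braking lasts T_s = (2/5)/1 = 0.4000 s
reaction-phase robot travel = 0.4000·0.1200 = 0.0480 m
robot covers 0.4000·0.4000 − ½·1.0000·0.4000² = 0.0800 m while stopping
human closes 0.4000·0.5200 = 0.2080 m
C+Z_d+Z_r = 0.1200+0.0500+0.0400 = 0.2100 m
S_min ≈ 0.0480+0.0800+0.2080+0.2100  ⇒  S_min = 273/500 m

S_min = 273/500 m = 0.5460 m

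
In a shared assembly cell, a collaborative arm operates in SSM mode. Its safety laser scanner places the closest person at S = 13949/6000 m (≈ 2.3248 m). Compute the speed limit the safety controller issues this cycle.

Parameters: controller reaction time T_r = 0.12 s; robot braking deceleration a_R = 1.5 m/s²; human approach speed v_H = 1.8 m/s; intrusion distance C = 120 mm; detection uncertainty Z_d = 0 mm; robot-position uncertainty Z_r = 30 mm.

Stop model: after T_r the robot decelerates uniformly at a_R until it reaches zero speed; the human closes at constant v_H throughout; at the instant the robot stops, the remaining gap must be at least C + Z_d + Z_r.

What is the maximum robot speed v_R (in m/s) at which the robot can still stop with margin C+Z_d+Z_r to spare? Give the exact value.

v_R_max = 23/20 m/s = 1.1500 m/s

at the boundary: (1/3)·v² + (33/25)·v + (-11753/6000) = 0
  disc = (33/25)² − 4·(1/3)·(-11753/6000) = 97969/22500 ; √disc = 313/150
  v_R = (−(33/25) + 313/150) / (2·(1/3)) = 23/20 m/s
check:
braking lasts T_s = (23/20)/(3/2) = 0.7667 s
robot in T_r: 1.1500·0.1200 = 0.1380 m
braking distance = 1.1500²/(2·1.5000) = 0.4408 m
human over T_r+T_s: 1.8000·(0.1200+0.7667) = 1.5960 m
margins: 0.1200+0.0000+0.0300 = 0.1500 m
sum ≈ 0.1380+0.4408+1.5960+0.1500 ≈ 2.3248 m = S ✓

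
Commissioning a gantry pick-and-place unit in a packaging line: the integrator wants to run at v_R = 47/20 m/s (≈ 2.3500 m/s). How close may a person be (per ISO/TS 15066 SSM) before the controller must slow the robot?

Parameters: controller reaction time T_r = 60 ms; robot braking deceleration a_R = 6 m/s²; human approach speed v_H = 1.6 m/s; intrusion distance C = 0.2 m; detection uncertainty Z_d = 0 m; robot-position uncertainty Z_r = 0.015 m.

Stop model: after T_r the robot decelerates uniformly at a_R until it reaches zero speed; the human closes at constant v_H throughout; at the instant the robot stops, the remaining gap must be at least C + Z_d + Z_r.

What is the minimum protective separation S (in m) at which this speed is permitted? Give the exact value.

T_s = v_R/a_R = (47/20)/6 = 0.3917 s
robot in T_r: 2.3500·0.0600 = 0.1410 m
robot under decel: 2.3500²/(2·6.0000) = 0.4602 m
person approaches 1.6000·(0.0600+0.3917) = 0.7227 m
margins: 0.2000+0.0000+0.0150 = 0.2150 m
S_min ≈ 0.1410+0.4602+0.7227+0.2150  ⇒  S_min = 12311/8000 m

S_min = 12311/8000 m = 1.5389 m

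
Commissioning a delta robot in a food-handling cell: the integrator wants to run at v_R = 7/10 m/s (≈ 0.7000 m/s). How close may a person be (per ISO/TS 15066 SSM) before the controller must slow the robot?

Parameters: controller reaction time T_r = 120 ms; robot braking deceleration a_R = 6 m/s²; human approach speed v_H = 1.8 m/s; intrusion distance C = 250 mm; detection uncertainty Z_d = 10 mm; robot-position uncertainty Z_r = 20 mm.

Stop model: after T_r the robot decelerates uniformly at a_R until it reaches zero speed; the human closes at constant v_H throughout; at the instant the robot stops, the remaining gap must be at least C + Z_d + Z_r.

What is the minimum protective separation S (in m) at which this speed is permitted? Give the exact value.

S_min = 997/1200 m = 0.8308 m

braking lasts T_s = (7/10)/6 = 0.1167 s
reaction-phase robot travel = 0.7000·0.1200 = 0.0840 m
robot under decel: 0.7000²/(2·6.0000) = 0.0408 m
person approaches 1.8000·(0.1200+0.1167) = 0.4260 m
C+Z_d+Z_r = 0.2500+0.0100+0.0200 = 0.2800 m
S_min ≈ 0.0840+0.0408+0.4260+0.2800  ⇒  S_min = 997/1200 m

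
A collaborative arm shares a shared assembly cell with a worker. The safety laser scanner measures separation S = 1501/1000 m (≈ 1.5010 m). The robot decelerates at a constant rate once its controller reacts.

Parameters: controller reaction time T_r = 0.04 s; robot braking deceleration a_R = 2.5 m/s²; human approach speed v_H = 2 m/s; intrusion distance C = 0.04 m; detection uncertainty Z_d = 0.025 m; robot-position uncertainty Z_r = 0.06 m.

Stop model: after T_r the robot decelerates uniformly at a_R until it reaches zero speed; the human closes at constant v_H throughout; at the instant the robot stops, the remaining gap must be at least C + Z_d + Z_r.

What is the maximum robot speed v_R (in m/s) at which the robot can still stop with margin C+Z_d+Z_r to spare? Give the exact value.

v_R_max = 6/5 m/s = 1.2000 m/s

at the boundary: (1/5)·v² + (21/25)·v + (-162/125) = 0
  disc = (21/25)² − 4·(1/5)·(-162/125) = 1089/625 ; √disc = 33/25
  v_R = (−(21/25) + 33/25) / (2·(1/5)) = 6/5 m/s
check:
stop time T_s = (6/5)/(5/2) = 0.4800 s
robot covers v_R·T_r = 1.2000·0.0400 = 0.0480 m before braking
robot covers 1.2000·0.4800 − ½·2.5000·0.4800² = 0.2880 m while stopping
human over T_r+T_s: 2.0000·(0.0400+0.4800) = 1.0400 m
margins: 0.0400+0.0250+0.0600 = 0.1250 m
sum ≈ 0.0480+0.2880+1.0400+0.1250 ≈ 1.5010 m = S ✓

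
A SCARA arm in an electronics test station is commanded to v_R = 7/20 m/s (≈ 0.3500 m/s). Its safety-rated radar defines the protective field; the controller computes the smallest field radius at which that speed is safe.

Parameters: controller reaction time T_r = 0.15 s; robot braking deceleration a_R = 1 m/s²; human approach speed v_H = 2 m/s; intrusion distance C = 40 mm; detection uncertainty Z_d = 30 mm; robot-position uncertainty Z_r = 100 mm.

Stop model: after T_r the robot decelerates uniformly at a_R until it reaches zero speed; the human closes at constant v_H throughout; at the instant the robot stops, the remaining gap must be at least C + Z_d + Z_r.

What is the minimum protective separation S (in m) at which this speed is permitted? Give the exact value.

S_min = 1027/800 m = 1.2837 m

T_s = v_R/a_R = (7/20)/1 = 0.3500 s
robot in T_r: 0.3500·0.1500 = 0.0525 m
braking distance = 0.3500²/(2·1.0000) = 0.0612 m
human over T_r+T_s: 2.0000·(0.1500+0.3500) = 1.0000 m
residual clearance needed = 0.0400+0.0300+0.1000 = 0.1700 m
S_min ≈ 0.0525+0.0612+1.0000+0.1700  ⇒  S_min = 1027/800 m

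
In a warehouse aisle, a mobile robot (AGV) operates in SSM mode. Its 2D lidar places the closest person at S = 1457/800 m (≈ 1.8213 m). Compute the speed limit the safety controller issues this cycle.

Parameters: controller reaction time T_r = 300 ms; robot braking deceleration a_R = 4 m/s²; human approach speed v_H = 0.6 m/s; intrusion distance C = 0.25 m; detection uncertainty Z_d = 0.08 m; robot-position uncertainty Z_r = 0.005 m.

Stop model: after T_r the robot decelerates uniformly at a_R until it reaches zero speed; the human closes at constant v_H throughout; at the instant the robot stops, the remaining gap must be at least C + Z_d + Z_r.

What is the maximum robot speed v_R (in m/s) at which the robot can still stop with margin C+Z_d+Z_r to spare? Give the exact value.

v_R_max = 19/10 m/s = 1.9000 m/s

collect terms ⇒ (1/8)·v_R² + (9/20)·v_R + (-209/160) = 0
  disc = (9/20)² − 4·(1/8)·(-209/160) = 1369/1600 ; √disc = 37/40
  v_R = (−(9/20) + 37/40) / (2·(1/8)) = 19/10 m/s
check:
braking lasts T_s = (19/10)/4 = 0.4750 s
robot covers v_R·T_r = 1.9000·0.3000 = 0.5700 m before braking
robot covers 1.9000·0.4750 − ½·4.0000·0.4750² = 0.4512 m while stopping
person approaches 0.6000·(0.3000+0.4750) = 0.4650 m
margins: 0.2500+0.0800+0.0050 = 0.3350 m
sum ≈ 0.5700+0.4512+0.4650+0.3350 ≈ 1.8213 m = S ✓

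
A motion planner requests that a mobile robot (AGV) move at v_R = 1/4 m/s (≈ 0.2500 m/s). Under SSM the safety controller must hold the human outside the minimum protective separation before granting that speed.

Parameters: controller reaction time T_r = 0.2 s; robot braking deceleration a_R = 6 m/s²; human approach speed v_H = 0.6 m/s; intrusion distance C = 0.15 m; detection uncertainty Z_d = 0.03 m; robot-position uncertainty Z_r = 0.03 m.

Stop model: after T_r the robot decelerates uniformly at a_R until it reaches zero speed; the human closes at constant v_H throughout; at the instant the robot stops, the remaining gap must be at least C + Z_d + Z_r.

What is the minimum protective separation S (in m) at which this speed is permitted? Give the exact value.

S_min = 1969/4800 m = 0.4102 m

stop time T_s = (1/4)/6 = 0.0417 s
robot covers v_R·T_r = 0.2500·0.2000 = 0.0500 m before braking
robot covers 0.2500·0.0417 − ½·6.0000·0.0417² = 0.0052 m while stopping
person approaches 0.6000·(0.2000+0.0417) = 0.1450 m
C+Z_d+Z_r = 0.1500+0.0300+0.0300 = 0.2100 m
S_min ≈ 0.0500+0.0052+0.1450+0.2100  ⇒  S_min = 1969/4800 m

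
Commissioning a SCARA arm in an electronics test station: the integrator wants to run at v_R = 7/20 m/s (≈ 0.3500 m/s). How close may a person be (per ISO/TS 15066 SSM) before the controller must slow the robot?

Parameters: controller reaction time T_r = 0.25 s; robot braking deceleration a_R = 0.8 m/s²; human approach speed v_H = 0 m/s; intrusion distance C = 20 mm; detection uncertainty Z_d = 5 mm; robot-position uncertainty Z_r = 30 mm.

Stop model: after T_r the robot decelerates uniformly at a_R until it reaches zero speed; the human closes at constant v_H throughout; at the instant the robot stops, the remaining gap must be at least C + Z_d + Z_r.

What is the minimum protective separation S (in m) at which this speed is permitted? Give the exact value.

braking lasts T_s = (7/20)/(4/5) = 0.4375 s
robot covers v_R·T_r = 0.3500·0.2500 = 0.0875 m before braking
braking distance = 0.3500²/(2·0.8000) = 0.0766 m
human closes 0.0000·0.6875 = 0.0000 m
margins: 0.0200+0.0050+0.0300 = 0.0550 m
S_min ≈ 0.0875+0.0766+0.0000+0.0550  ⇒  S_min = 701/3200 m

S_min = 701/3200 m = 0.2191 m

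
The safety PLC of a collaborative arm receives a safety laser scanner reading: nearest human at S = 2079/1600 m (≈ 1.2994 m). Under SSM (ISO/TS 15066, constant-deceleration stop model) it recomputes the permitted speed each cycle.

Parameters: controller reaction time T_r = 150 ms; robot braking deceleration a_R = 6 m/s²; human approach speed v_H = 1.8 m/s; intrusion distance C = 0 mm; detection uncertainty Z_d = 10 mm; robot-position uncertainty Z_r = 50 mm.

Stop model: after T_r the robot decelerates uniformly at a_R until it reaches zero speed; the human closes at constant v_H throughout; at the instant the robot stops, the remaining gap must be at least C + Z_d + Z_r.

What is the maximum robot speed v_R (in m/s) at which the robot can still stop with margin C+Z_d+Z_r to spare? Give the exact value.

v_R_max = 33/20 m/s = 1.6500 m/s

quadratic (1/12)·v² + (9/20)·v + (-1551/1600) = 0
  disc = (9/20)² − 4·(1/12)·(-1551/1600) = 841/1600 ; √disc = 29/40
  v_R = (−(9/20) + 29/40) / (2·(1/12)) = 33/20 m/s
check:
braking lasts T_s = (33/20)/6 = 0.2750 s
robot in T_r: 1.6500·0.1500 = 0.2475 m
braking distance = 1.6500²/(2·6.0000) = 0.2269 m
person approaches 1.8000·(0.1500+0.2750) = 0.7650 m
margins: 0.0000+0.0100+0.0500 = 0.0600 m
sum ≈ 0.2475+0.2269+0.7650+0.0600 ≈ 1.2994 m = S ✓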